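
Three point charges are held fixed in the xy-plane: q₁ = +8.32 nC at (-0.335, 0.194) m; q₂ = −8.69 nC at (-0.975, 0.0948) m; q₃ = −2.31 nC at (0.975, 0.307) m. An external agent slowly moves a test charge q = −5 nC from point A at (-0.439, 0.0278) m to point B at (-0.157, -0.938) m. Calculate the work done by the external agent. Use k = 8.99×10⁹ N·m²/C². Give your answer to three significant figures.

For quasistatic motion the external work equals the change in potential energy: W_ext = qΔV = q(V_B − V_A).
At A: distances to the source charges are 0.196 m, 0.540 m, 1.44 m; V_A = Σ kqᵢ/rᵢ = 222 V.
At B: distances to the source charges are 1.15 m, 1.32 m, 1.68 m; V_B = Σ kqᵢ/rᵢ = -6.37 V.
ΔV = V_B − V_A = -229 V.
W_ext = qΔV = (-5.00×10⁻⁹ C)(-229 V) = 1.14×10⁻⁶ J.

1.14×10⁻⁶ J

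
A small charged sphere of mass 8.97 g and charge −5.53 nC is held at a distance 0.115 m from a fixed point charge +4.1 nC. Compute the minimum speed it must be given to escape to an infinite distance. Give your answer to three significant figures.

To just escape, total mechanical energy must reach zero at infinity: ½mv²_min + U = 0, so ½mv²_min = −U = |kQq|/r.
|U| = |kQq|/r = (8.99×10⁹ N·m²/C²)(4.10×10⁻⁹)(5.53×10⁻⁹)/(0.115) = 1.77×10⁻⁶ J.
v_min = √(2|U|/m) = √(2·1.77×10⁻⁶/8.97×10⁻³) = 0.0199 m/s.

0.0199 m/s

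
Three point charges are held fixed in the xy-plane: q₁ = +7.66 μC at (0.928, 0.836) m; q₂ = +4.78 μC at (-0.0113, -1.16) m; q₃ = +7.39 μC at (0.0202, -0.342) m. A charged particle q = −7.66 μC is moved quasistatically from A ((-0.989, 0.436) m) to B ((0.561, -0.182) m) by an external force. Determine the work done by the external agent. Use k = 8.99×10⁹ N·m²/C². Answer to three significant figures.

For quasistatic motion the external work equals the change in potential energy: W_ext = qΔV = q(V_B − V_A).
At A: distances to the source charges are 1.96 m, 1.87 m, 1.27 m; V_A = Σ kqᵢ/rᵢ = 1.10×10⁵ V.
At B: distances to the source charges are 1.08 m, 1.13 m, 0.564 m; V_B = Σ kqᵢ/rᵢ = 2.19×10⁵ V.
ΔV = V_B − V_A = 1.09×10⁵ V.
W_ext = qΔV = (-7.66×10⁻⁶ C)(1.09×10⁵ V) = -0.836 J.

-0.836 J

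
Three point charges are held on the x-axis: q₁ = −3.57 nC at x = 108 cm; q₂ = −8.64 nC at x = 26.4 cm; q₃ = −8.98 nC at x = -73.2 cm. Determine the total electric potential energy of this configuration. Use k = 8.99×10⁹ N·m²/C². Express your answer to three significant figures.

The assembly work is the sum of pairwise potential energies, U = Σ_{i<j} kqᵢqⱼ/rᵢⱼ.
Pair separations: r₁₂ = 0.816 m, r₁₃ = 1.81 m, r₂₃ = 0.996 m.
U = (3.40×10⁻⁷) + (1.59×10⁻⁷) + (7.00×10⁻⁷) = 1.20×10⁻⁶ J.

1.20×10⁻⁶ J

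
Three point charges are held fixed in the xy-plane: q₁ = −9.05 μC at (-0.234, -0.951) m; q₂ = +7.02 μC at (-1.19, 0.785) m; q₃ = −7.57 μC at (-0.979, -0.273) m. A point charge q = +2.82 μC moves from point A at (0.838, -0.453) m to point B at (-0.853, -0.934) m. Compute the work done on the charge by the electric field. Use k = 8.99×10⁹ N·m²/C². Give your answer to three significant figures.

The work done by the electric force is W_field = −ΔU = −q(V_B − V_A) = q(V_A − V_B).
At A: distances to the source charges are 1.18 m, 2.38 m, 1.83 m; V_A = Σ kqᵢ/rᵢ = -7.95×10⁴ V.
At B: distances to the source charges are 0.619 m, 1.75 m, 0.673 m; V_B = Σ kqᵢ/rᵢ = -1.96×10⁵ V.
ΔV = V_B − V_A = -1.17×10⁵ V.
W_field = −qΔV = −(2.82×10⁻⁶ C)(-1.17×10⁵ V) = 0.330 J.

0.330 J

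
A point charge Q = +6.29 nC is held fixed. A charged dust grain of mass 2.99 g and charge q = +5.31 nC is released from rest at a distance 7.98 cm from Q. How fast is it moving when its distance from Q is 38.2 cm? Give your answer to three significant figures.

0.0446 m/s

Only the electrostatic force acts, so mechanical energy is conserved: ½mv² = U₁ − U₂ = kQq(1/r₁ − 1/r₂).
U₁ − U₂ = (8.99×10⁹ N·m²/C²)(6.29×10⁻⁹ C)(5.31×10⁻⁹ C)(1/0.0798 − 1/0.382) = 2.98×10⁻⁶ J.
v = √(2·2.98×10⁻⁶/2.99×10⁻³) = 0.0446 m/s.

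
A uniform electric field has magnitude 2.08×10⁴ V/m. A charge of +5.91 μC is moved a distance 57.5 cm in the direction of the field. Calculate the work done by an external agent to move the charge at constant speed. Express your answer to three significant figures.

The potential change for a displacement 57.5 cm in the direction of the field is ΔV = −Ed = -1.20×10⁴ V.
W_ext = qΔV = -0.0707 J.

-0.0707 J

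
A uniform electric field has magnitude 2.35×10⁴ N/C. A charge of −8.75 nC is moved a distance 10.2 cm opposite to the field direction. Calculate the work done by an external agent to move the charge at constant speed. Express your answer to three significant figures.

-2.10×10⁻⁵ J

The potential change for a displacement 10.2 cm opposite to the field direction is ΔV = +Ed = 2400 V.
W_ext = qΔV = -2.10×10⁻⁵ J.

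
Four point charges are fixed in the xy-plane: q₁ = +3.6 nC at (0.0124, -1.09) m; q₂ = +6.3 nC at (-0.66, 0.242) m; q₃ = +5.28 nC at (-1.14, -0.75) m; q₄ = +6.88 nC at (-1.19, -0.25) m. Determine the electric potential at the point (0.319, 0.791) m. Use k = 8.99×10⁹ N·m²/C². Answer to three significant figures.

Electric potential is a scalar, so the contributions from each charge add algebraically: V = Σ kqᵢ/rᵢ.
Distances from the field point to each charge: r₁ = 1.91 m, r₂ = 1.12 m, r₃ = 2.12 m, r₄ = 1.83 m.
V = k[(3.60×10⁻⁹)/(1.91) + (6.30×10⁻⁹)/(1.12) + (5.28×10⁻⁹)/(2.12) + (6.88×10⁻⁹)/(1.83)] = 124 V.

124 V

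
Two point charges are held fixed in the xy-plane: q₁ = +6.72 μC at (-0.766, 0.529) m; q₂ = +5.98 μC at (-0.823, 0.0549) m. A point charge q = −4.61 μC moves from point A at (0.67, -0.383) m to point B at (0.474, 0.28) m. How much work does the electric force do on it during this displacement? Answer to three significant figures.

0.0855 J

The work done by the electric force is W_field = −ΔU = −q(V_B − V_A) = q(V_A − V_B).
At A: distances to the source charges are 1.70 m, 1.56 m; V_A = Σ kqᵢ/rᵢ = 7.01×10⁴ V.
At B: distances to the source charges are 1.26 m, 1.32 m; V_B = Σ kqᵢ/rᵢ = 8.86×10⁴ V.
ΔV = V_B − V_A = 1.85×10⁴ V.
W_field = −qΔV = −(-4.61×10⁻⁶ C)(1.85×10⁴ V) = 0.0855 J.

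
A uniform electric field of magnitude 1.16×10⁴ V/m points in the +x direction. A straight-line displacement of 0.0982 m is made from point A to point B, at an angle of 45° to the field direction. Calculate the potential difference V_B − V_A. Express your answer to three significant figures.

Only the component of displacement along E changes the potential: ΔV = −E·d·cosθ.
ΔV = −(1.16×10⁴ V/m)(0.0982 m)cos45° = -805 V.

-805 V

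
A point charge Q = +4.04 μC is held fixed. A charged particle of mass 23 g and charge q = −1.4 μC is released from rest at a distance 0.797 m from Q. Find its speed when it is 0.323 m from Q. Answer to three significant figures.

Only the electrostatic force acts, so mechanical energy is conserved: ½mv² = U₁ − U₂ = kQq(1/r₁ − 1/r₂).
U₁ − U₂ = (8.99×10⁹ N·m²/C²)(4.04×10⁻⁶ C)(-1.40×10⁻⁶ C)(1/0.797 − 1/0.323) = 0.0936 J.
v = √(2·0.0936/0.0230) = 2.85 m/s.

2.85 m/s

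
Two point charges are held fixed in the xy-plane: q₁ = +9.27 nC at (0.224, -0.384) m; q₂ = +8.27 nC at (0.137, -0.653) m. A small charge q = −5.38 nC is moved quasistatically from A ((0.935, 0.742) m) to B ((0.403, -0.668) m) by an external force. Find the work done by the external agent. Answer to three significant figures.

For quasistatic motion the external work equals the change in potential energy: W_ext = qΔV = q(V_B − V_A).
At A: distances to the source charges are 1.33 m, 1.61 m; V_A = Σ kqᵢ/rᵢ = 109 V.
At B: distances to the source charges are 0.336 m, 0.266 m; V_B = Σ kqᵢ/rᵢ = 527 V.
ΔV = V_B − V_A = 418 V.
W_ext = qΔV = (-5.38×10⁻⁹ C)(418 V) = -2.25×10⁻⁶ J.

-2.25×10⁻⁶ J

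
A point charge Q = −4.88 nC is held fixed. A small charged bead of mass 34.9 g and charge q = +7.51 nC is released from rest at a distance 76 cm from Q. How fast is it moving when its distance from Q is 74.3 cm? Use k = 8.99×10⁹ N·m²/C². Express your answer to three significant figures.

7.54×10⁻⁴ m/s

Only the electrostatic force acts, so mechanical energy is conserved: ½mv² = U₁ − U₂ = kQq(1/r₁ − 1/r₂).
U₁ − U₂ = (8.99×10⁹ N·m²/C²)(-4.88×10⁻⁹ C)(7.51×10⁻⁹ C)(1/0.760 − 1/0.743) = 9.92×10⁻⁹ J.
v = √(2·9.92×10⁻⁹/0.0349) = 7.54×10⁻⁴ m/s.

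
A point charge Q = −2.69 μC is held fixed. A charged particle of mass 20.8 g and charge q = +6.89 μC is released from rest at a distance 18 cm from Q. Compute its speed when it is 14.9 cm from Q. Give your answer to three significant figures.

Only the electrostatic force acts, so mechanical energy is conserved: ½mv² = U₁ − U₂ = kQq(1/r₁ − 1/r₂).
U₁ − U₂ = (8.99×10⁹ N·m²/C²)(-2.69×10⁻⁶ C)(6.89×10⁻⁶ C)(1/0.180 − 1/0.149) = 0.193 J.
v = √(2·0.193/0.0208) = 4.30 m/s.

4.30 m/s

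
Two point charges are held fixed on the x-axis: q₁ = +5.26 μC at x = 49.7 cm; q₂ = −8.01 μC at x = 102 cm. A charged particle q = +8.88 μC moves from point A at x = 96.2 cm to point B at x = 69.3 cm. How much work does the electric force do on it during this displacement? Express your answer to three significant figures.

-10.3 J

The work done by the electric force is W_field = −ΔU = −q(V_B − V_A) = q(V_A − V_B).
At A: distances to the source charges are 0.465 m, 0.0580 m; V_A = Σ kqᵢ/rᵢ = -1.14×10⁶ V.
At B: distances to the source charges are 0.196 m, 0.327 m; V_B = Σ kqᵢ/rᵢ = 2.10×10⁴ V.
ΔV = V_B − V_A = 1.16×10⁶ V.
W_field = −qΔV = −(8.88×10⁻⁶ C)(1.16×10⁶ V) = -10.3 J.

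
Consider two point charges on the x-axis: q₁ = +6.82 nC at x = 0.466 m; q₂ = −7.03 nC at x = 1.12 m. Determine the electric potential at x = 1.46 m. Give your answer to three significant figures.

Electric potential is a scalar, so the contributions from each charge add algebraically: V = Σ kqᵢ/rᵢ.
Distances from the field point to each charge: r₁ = 0.994 m, r₂ = 0.340 m.
V = k[(6.82×10⁻⁹)/(0.994) + (-7.03×10⁻⁹)/(0.340)] = -124 V.

-124 V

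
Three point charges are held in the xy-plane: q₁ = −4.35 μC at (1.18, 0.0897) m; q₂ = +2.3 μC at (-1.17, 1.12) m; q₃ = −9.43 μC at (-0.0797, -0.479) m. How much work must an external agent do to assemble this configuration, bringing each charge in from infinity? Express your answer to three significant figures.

The work to assemble the configuration equals its total potential energy, U = Σ kqᵢqⱼ/rᵢⱼ over all pairs.
Pair separations: r₁₂ = 2.57 m, r₁₃ = 1.38 m, r₂₃ = 1.94 m.
U = (-0.0351) + (0.267) + (-0.101) = 0.131 J.

0.131 J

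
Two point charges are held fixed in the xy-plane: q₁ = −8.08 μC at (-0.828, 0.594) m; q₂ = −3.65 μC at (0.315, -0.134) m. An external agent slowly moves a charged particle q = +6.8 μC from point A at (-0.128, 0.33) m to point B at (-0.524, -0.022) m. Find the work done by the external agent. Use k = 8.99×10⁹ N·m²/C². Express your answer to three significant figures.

0.0254 J

For quasistatic motion the external work equals the change in potential energy: W_ext = qΔV = q(V_B − V_A).
At A: distances to the source charges are 0.748 m, 0.642 m; V_A = Σ kqᵢ/rᵢ = -1.48×10⁵ V.
At B: distances to the source charges are 0.687 m, 0.846 m; V_B = Σ kqᵢ/rᵢ = -1.45×10⁵ V.
ΔV = V_B − V_A = 3730 V.
W_ext = qΔV = (6.80×10⁻⁶ C)(3730 V) = 0.0254 J.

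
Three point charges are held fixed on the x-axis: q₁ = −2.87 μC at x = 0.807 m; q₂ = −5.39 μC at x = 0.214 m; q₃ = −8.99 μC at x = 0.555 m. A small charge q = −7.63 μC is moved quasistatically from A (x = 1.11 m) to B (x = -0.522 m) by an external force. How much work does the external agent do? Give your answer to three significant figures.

For quasistatic motion the external work equals the change in potential energy: W_ext = qΔV = q(V_B − V_A).
At A: distances to the source charges are 0.303 m, 0.896 m, 0.555 m; V_A = Σ kqᵢ/rᵢ = -2.85×10⁵ V.
At B: distances to the source charges are 1.33 m, 0.736 m, 1.08 m; V_B = Σ kqᵢ/rᵢ = -1.60×10⁵ V.
ΔV = V_B − V_A = 1.25×10⁵ V.
W_ext = qΔV = (-7.63×10⁻⁶ C)(1.25×10⁵ V) = -0.950 J.

-0.950 J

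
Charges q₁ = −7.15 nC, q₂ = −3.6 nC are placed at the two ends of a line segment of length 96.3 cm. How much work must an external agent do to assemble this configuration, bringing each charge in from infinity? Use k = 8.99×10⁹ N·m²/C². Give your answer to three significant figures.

2.40×10⁻⁷ J

The assembly work is the sum of pairwise potential energies, U = Σ_{i<j} kqᵢqⱼ/rᵢⱼ.
The separation is r = 0.963 m.
U = (2.40×10⁻⁷) = 2.40×10⁻⁷ J.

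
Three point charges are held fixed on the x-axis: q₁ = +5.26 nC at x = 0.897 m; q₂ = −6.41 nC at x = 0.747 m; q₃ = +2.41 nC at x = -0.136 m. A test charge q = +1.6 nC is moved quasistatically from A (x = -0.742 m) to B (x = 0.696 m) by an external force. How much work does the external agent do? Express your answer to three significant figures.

-1.43×10⁻⁶ J

For quasistatic motion the external work equals the change in potential energy: W_ext = qΔV = q(V_B − V_A).
At A: distances to the source charges are 1.64 m, 1.49 m, 0.606 m; V_A = Σ kqᵢ/rᵢ = 25.9 V.
At B: distances to the source charges are 0.201 m, 0.0510 m, 0.832 m; V_B = Σ kqᵢ/rᵢ = -869 V.
ΔV = V_B − V_A = -895 V.
W_ext = qΔV = (1.60×10⁻⁹ C)(-895 V) = -1.43×10⁻⁶ J.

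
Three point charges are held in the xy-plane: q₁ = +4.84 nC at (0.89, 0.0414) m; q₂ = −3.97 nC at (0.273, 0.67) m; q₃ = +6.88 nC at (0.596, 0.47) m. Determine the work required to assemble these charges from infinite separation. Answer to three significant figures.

The work to assemble the configuration equals its total potential energy, U = Σ kqᵢqⱼ/rᵢⱼ over all pairs.
Pair separations: r₁₂ = 0.881 m, r₁₃ = 0.520 m, r₂₃ = 0.380 m.
U = (-1.96×10⁻⁷) + (5.76×10⁻⁷) + (-6.46×10⁻⁷) = -2.66×10⁻⁷ J.

-2.66×10⁻⁷ J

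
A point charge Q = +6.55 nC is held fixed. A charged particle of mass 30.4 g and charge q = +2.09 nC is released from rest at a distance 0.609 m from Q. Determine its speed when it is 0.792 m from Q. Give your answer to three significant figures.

Only the electrostatic force acts, so mechanical energy is conserved: ½mv² = U₁ − U₂ = kQq(1/r₁ − 1/r₂).
U₁ − U₂ = (8.99×10⁹ N·m²/C²)(6.55×10⁻⁹ C)(2.09×10⁻⁹ C)(1/0.609 − 1/0.792) = 4.67×10⁻⁸ J.
v = √(2·4.67×10⁻⁸/0.0304) = 1.75×10⁻³ m/s.

1.75×10⁻³ m/s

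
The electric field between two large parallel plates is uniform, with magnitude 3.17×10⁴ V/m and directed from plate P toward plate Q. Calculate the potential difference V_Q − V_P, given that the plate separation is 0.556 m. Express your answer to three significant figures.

In a uniform field, potential decreases in the direction of E: ΔV = −E·d for a displacement d parallel to E.
Going from P to Q is a displacement of 0.556 m along the field, so V_Q − V_P = −Ed = -1.76×10⁴ V.

-1.76×10⁴ V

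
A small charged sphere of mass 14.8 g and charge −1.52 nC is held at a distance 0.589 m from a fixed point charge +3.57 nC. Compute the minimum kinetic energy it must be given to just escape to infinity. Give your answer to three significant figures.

To just escape, total mechanical energy must reach zero at infinity: ½mv²_min + U = 0, so ½mv²_min = −U = |kQq|/r.
|U| = |kQq|/r = (8.99×10⁹ N·m²/C²)(3.57×10⁻⁹)(1.52×10⁻⁹)/(0.589) = 8.28×10⁻⁸ J.

8.28×10⁻⁸ J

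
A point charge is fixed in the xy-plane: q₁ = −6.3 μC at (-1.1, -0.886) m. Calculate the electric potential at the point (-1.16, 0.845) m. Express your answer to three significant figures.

Electric potential is a scalar, so the contributions from each charge add algebraically: V = Σ kqᵢ/rᵢ.
Distances from the field point to each charge: r₁ = 1.73 m.
V = k[(-6.30×10⁻⁶)/(1.73)] = -3.27×10⁴ V.

-3.27×10⁴ V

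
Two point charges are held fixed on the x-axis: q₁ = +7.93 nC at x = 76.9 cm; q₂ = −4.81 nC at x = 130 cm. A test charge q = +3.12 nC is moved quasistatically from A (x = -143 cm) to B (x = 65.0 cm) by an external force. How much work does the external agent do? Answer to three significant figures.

1.61×10⁻⁶ J

For quasistatic motion the external work equals the change in potential energy: W_ext = qΔV = q(V_B − V_A).
At A: distances to the source charges are 2.20 m, 2.73 m; V_A = Σ kqᵢ/rᵢ = 16.6 V.
At B: distances to the source charges are 0.119 m, 0.650 m; V_B = Σ kqᵢ/rᵢ = 533 V.
ΔV = V_B − V_A = 516 V.
W_ext = qΔV = (3.12×10⁻⁹ C)(516 V) = 1.61×10⁻⁶ J.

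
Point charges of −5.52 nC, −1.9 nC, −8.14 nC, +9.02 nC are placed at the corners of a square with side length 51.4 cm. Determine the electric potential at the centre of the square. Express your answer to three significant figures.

-162 V

The total potential is the scalar sum of each charge's contribution, V = Σ kqᵢ/rᵢ.
The distance from each corner to the centre is a√2/2 = 0.363 m.
V = k[(-5.52×10⁻⁹)/(0.363) + (-1.90×10⁻⁹)/(0.363) + (-8.14×10⁻⁹)/(0.363) + (9.02×10⁻⁹)/(0.363)] = -162 V.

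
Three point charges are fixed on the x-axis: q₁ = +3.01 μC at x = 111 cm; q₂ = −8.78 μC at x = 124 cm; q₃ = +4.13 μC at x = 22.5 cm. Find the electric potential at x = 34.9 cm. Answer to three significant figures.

Electric potential is a scalar, so the contributions from each charge add algebraically: V = Σ kqᵢ/rᵢ.
Distances from the field point to each charge: r₁ = 0.761 m, r₂ = 0.891 m, r₃ = 0.124 m.
V = k[(3.01×10⁻⁶)/(0.761) + (-8.78×10⁻⁶)/(0.891) + (4.13×10⁻⁶)/(0.124)] = 2.46×10⁵ V.

2.46×10⁵ V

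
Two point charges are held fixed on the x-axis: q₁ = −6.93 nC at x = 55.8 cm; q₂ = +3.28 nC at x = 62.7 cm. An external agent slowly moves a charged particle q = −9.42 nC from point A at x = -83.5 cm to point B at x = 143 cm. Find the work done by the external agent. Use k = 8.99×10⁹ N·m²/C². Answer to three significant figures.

9.58×10⁻⁸ J

For quasistatic motion the external work equals the change in potential energy: W_ext = qΔV = q(V_B − V_A).
At A: distances to the source charges are 1.39 m, 1.46 m; V_A = Σ kqᵢ/rᵢ = -24.6 V.
At B: distances to the source charges are 0.872 m, 0.803 m; V_B = Σ kqᵢ/rᵢ = -34.7 V.
ΔV = V_B − V_A = -10.2 V.
W_ext = qΔV = (-9.42×10⁻⁹ C)(-10.2 V) = 9.58×10⁻⁸ J.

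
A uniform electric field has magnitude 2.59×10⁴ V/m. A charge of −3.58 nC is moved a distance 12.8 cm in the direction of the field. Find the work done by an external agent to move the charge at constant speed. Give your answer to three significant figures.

The potential change for a displacement 12.8 cm in the direction of the field is ΔV = −Ed = -3320 V.
W_ext = qΔV = 1.19×10⁻⁵ J.

1.19×10⁻⁵ J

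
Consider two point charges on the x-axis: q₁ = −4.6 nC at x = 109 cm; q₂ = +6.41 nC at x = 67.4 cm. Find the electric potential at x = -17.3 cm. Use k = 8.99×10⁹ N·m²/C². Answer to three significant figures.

35.3 V

The total potential is the scalar sum of each charge's contribution, V = Σ kqᵢ/rᵢ.
Distances from the field point to each charge: r₁ = 1.26 m, r₂ = 0.847 m.
V = k[(-4.60×10⁻⁹)/(1.26) + (6.41×10⁻⁹)/(0.847)] = 35.3 V.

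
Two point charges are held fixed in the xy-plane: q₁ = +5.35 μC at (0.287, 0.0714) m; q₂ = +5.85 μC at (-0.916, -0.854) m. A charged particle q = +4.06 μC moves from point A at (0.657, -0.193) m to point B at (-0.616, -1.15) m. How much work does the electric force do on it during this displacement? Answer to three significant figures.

The work done by the electric force is W_field = −ΔU = −q(V_B − V_A) = q(V_A − V_B).
At A: distances to the source charges are 0.455 m, 1.71 m; V_A = Σ kqᵢ/rᵢ = 1.37×10⁵ V.
At B: distances to the source charges are 1.52 m, 0.421 m; V_B = Σ kqᵢ/rᵢ = 1.56×10⁵ V.
ΔV = V_B − V_A = 1.99×10⁴ V.
W_field = −qΔV = −(4.06×10⁻⁶ C)(1.99×10⁴ V) = -0.0807 J.

-0.0807 J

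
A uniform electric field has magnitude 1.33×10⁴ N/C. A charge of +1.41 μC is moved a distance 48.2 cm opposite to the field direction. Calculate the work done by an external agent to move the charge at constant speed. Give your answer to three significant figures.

9.04×10⁻³ J

The potential change for a displacement 48.2 cm opposite to the field direction is ΔV = +Ed = 6410 V.
W_ext = qΔV = 9.04×10⁻³ J.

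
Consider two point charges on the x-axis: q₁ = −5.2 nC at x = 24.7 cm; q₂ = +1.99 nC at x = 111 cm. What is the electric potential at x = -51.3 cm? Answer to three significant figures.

-50.5 V

Electric potential is a scalar, so the contributions from each charge add algebraically: V = Σ kqᵢ/rᵢ.
Distances from the field point to each charge: r₁ = 0.760 m, r₂ = 1.62 m.
V = k[(-5.20×10⁻⁹)/(0.760) + (1.99×10⁻⁹)/(1.62)] = -50.5 V.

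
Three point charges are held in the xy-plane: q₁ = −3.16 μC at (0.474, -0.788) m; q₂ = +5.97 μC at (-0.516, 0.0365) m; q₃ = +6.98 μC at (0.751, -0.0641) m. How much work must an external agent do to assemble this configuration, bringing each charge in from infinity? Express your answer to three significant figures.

-0.0927 J

The assembly work is the sum of pairwise potential energies, U = Σ_{i<j} kqᵢqⱼ/rᵢⱼ.
Pair separations: r₁₂ = 1.29 m, r₁₃ = 0.775 m, r₂₃ = 1.27 m.
U = (-0.132) + (-0.256) + (0.295) = -0.0927 J.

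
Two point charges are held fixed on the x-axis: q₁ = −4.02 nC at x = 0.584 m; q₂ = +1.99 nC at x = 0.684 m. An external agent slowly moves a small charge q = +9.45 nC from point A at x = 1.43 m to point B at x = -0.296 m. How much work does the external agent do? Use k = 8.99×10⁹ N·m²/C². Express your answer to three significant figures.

-3.85×10⁻⁸ J

For quasistatic motion the external work equals the change in potential energy: W_ext = qΔV = q(V_B − V_A).
At A: distances to the source charges are 0.846 m, 0.746 m; V_A = Σ kqᵢ/rᵢ = -18.7 V.
At B: distances to the source charges are 0.880 m, 0.980 m; V_B = Σ kqᵢ/rᵢ = -22.8 V.
ΔV = V_B − V_A = -4.08 V.
W_ext = qΔV = (9.45×10⁻⁹ C)(-4.08 V) = -3.85×10⁻⁸ J.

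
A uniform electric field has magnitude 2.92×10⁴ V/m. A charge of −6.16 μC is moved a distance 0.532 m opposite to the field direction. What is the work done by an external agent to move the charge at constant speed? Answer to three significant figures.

-0.0957 J

The potential change for a displacement 0.532 m opposite to the field direction is ΔV = +Ed = 1.55×10⁴ V.
W_ext = qΔV = -0.0957 J.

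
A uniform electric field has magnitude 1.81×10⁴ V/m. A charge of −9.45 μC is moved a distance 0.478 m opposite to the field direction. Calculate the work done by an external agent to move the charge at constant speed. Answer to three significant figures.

-0.0818 J

The potential change for a displacement 0.478 m opposite to the field direction is ΔV = +Ed = 8650 V.
W_ext = qΔV = -0.0818 J.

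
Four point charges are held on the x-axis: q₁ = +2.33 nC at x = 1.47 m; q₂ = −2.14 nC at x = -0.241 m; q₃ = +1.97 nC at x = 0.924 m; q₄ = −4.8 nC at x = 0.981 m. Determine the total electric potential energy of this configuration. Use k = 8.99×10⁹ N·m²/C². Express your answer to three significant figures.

The assembly work is the sum of pairwise potential energies, U = Σ_{i<j} kqᵢqⱼ/rᵢⱼ.
Pair separations: r₁₂ = 1.71 m, r₁₃ = 0.546 m, r₁₄ = 0.489 m, r₂₃ = 1.17 m, r₂₄ = 1.22 m, r₃₄ = 0.0570 m.
Summing all 6 pair terms gives U = -1.60×10⁻⁶ J.

-1.60×10⁻⁶ J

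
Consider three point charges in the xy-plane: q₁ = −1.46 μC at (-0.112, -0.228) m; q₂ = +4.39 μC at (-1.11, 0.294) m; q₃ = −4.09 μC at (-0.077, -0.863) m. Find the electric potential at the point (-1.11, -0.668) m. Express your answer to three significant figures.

-5990 V

The total potential is the scalar sum of each charge's contribution, V = Σ kqᵢ/rᵢ.
Distances from the field point to each charge: r₁ = 1.09 m, r₂ = 0.962 m, r₃ = 1.05 m.
V = k[(-1.46×10⁻⁶)/(1.09) + (4.39×10⁻⁶)/(0.962) + (-4.09×10⁻⁶)/(1.05)] = -5990 V.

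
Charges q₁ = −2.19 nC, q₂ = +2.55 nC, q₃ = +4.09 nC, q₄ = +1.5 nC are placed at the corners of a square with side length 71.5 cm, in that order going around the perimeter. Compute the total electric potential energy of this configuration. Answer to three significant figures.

5.11×10⁻⁸ J

The assembly work is the sum of pairwise potential energies, U = Σ_{i<j} kqᵢqⱼ/rᵢⱼ.
The four side pairs have separation 0.715 m and the two diagonal pairs 1.01 m.
Summing all 6 pair terms gives U = 5.11×10⁻⁸ J.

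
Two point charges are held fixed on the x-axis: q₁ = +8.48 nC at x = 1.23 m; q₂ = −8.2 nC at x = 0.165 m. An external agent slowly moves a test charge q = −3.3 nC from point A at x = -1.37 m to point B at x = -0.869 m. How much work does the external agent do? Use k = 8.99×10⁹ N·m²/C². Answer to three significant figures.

For quasistatic motion the external work equals the change in potential energy: W_ext = qΔV = q(V_B − V_A).
At A: distances to the source charges are 2.60 m, 1.54 m; V_A = Σ kqᵢ/rᵢ = -18.7 V.
At B: distances to the source charges are 2.10 m, 1.03 m; V_B = Σ kqᵢ/rᵢ = -35.0 V.
ΔV = V_B − V_A = -16.3 V.
W_ext = qΔV = (-3.30×10⁻⁹ C)(-16.3 V) = 5.37×10⁻⁸ J.

5.37×10⁻⁸ J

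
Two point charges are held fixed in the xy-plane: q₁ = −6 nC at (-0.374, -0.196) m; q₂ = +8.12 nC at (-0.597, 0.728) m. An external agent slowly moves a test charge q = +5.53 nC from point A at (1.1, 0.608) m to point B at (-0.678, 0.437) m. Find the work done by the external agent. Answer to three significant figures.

For quasistatic motion the external work equals the change in potential energy: W_ext = qΔV = q(V_B − V_A).
At A: distances to the source charges are 1.68 m, 1.70 m; V_A = Σ kqᵢ/rᵢ = 10.8 V.
At B: distances to the source charges are 0.702 m, 0.302 m; V_B = Σ kqᵢ/rᵢ = 165 V.
ΔV = V_B − V_A = 154 V.
W_ext = qΔV = (5.53×10⁻⁹ C)(154 V) = 8.52×10⁻⁷ J.

8.52×10⁻⁷ J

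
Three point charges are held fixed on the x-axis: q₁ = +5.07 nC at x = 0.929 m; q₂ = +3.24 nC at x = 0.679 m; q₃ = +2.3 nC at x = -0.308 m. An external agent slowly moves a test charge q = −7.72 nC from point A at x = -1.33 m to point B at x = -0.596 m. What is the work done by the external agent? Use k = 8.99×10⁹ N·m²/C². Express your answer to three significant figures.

For quasistatic motion the external work equals the change in potential energy: W_ext = qΔV = q(V_B − V_A).
At A: distances to the source charges are 2.26 m, 2.01 m, 1.02 m; V_A = Σ kqᵢ/rᵢ = 54.9 V.
At B: distances to the source charges are 1.52 m, 1.27 m, 0.288 m; V_B = Σ kqᵢ/rᵢ = 125 V.
ΔV = V_B − V_A = 69.6 V.
W_ext = qΔV = (-7.72×10⁻⁹ C)(69.6 V) = -5.37×10⁻⁷ J.

-5.37×10⁻⁷ J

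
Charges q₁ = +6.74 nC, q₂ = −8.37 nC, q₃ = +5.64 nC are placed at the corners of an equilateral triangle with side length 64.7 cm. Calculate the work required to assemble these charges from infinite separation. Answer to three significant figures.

-9.12×10⁻⁷ J

The assembly work is the sum of pairwise potential energies, U = Σ_{i<j} kqᵢqⱼ/rᵢⱼ.
All three pair separations equal the side length, 0.647 m.
U = (-7.84×10⁻⁷) + (5.28×10⁻⁷) + (-6.56×10⁻⁷) = -9.12×10⁻⁷ J.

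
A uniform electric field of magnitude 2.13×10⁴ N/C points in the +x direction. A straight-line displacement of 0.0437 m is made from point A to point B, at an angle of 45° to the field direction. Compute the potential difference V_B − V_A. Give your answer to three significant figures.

Only the component of displacement along E changes the potential: ΔV = −E·d·cosθ.
ΔV = −(2.13×10⁴ V/m)(0.0437 m)cos45° = -658 V.

-658 V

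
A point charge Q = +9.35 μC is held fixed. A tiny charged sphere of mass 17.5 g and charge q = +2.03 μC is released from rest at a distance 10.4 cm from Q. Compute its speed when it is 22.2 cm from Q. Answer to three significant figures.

9.98 m/s

Only the electrostatic force acts, so mechanical energy is conserved: ½mv² = U₁ − U₂ = kQq(1/r₁ − 1/r₂).
U₁ − U₂ = (8.99×10⁹ N·m²/C²)(9.35×10⁻⁶ C)(2.03×10⁻⁶ C)(1/0.104 − 1/0.222) = 0.872 J.
v = √(2·0.872/0.0175) = 9.98 m/s.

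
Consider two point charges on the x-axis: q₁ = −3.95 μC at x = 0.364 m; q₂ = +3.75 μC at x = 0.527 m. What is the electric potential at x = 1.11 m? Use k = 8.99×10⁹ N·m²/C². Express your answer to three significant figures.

Electric potential is a scalar, so the contributions from each charge add algebraically: V = Σ kqᵢ/rᵢ.
Distances from the field point to each charge: r₁ = 0.746 m, r₂ = 0.583 m.
V = k[(-3.95×10⁻⁶)/(0.746) + (3.75×10⁻⁶)/(0.583)] = 1.02×10⁴ V.

1.02×10⁴ V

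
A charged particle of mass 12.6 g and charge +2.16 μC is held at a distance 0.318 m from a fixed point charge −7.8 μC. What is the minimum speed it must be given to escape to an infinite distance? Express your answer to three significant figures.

To just escape, total mechanical energy must reach zero at infinity: ½mv²_min + U = 0, so ½mv²_min = −U = |kQq|/r.
|U| = |kQq|/r = (8.99×10⁹ N·m²/C²)(7.80×10⁻⁶)(2.16×10⁻⁶)/(0.318) = 0.476 J.
v_min = √(2|U|/m) = √(2·0.476/0.0126) = 8.70 m/s.

8.70 m/s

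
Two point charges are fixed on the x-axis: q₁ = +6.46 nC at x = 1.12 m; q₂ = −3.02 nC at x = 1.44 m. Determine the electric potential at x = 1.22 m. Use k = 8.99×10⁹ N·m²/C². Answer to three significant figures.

457 V

The total potential is the scalar sum of each charge's contribution, V = Σ kqᵢ/rᵢ.
Distances from the field point to each charge: r₁ = 0.100 m, r₂ = 0.220 m.
V = k[(6.46×10⁻⁹)/(0.100) + (-3.02×10⁻⁹)/(0.220)] = 457 V.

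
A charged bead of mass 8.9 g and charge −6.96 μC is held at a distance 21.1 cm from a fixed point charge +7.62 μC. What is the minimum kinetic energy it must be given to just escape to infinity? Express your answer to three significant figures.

2.26 J

To just escape, total mechanical energy must reach zero at infinity: ½mv²_min + U = 0, so ½mv²_min = −U = |kQq|/r.
|U| = |kQq|/r = (8.99×10⁹ N·m²/C²)(7.62×10⁻⁶)(6.96×10⁻⁶)/(0.211) = 2.26 J.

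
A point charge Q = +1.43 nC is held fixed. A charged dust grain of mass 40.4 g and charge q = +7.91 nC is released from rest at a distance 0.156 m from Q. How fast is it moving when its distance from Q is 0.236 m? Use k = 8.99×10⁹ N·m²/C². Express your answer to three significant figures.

3.31×10⁻³ m/s

Only the electrostatic force acts, so mechanical energy is conserved: ½mv² = U₁ − U₂ = kQq(1/r₁ − 1/r₂).
U₁ − U₂ = (8.99×10⁹ N·m²/C²)(1.43×10⁻⁹ C)(7.91×10⁻⁹ C)(1/0.156 − 1/0.236) = 2.21×10⁻⁷ J.
v = √(2·2.21×10⁻⁷/0.0404) = 3.31×10⁻³ m/s.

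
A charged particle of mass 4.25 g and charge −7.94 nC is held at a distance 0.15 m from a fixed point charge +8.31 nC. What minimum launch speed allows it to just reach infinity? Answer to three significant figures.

To just escape, total mechanical energy must reach zero at infinity: ½mv²_min + U = 0, so ½mv²_min = −U = |kQq|/r.
|U| = |kQq|/r = (8.99×10⁹ N·m²/C²)(8.31×10⁻⁹)(7.94×10⁻⁹)/(0.150) = 3.95×10⁻⁶ J.
v_min = √(2|U|/m) = √(2·3.95×10⁻⁶/4.25×10⁻³) = 0.0431 m/s.

0.0431 m/s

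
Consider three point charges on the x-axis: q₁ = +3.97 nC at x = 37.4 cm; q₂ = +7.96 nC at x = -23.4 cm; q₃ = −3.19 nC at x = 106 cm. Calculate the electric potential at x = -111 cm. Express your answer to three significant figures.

Electric potential is a scalar, so the contributions from each charge add algebraically: V = Σ kqᵢ/rᵢ.
Distances from the field point to each charge: r₁ = 1.48 m, r₂ = 0.876 m, r₃ = 2.17 m.
V = k[(3.97×10⁻⁹)/(1.48) + (7.96×10⁻⁹)/(0.876) + (-3.19×10⁻⁹)/(2.17)] = 92.5 V.

92.5 V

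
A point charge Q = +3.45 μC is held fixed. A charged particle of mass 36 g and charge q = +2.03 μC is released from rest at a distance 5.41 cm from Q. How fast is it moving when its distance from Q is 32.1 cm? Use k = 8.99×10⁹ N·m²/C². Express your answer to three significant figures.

7.33 m/s

Only the electrostatic force acts, so mechanical energy is conserved: ½mv² = U₁ − U₂ = kQq(1/r₁ − 1/r₂).
U₁ − U₂ = (8.99×10⁹ N·m²/C²)(3.45×10⁻⁶ C)(2.03×10⁻⁶ C)(1/0.0541 − 1/0.321) = 0.968 J.
v = √(2·0.968/0.0360) = 7.33 m/s.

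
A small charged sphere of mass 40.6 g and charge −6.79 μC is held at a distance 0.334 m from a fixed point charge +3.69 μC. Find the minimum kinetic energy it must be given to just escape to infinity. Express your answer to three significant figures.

To just escape, total mechanical energy must reach zero at infinity: ½mv²_min + U = 0, so ½mv²_min = −U = |kQq|/r.
|U| = |kQq|/r = (8.99×10⁹ N·m²/C²)(3.69×10⁻⁶)(6.79×10⁻⁶)/(0.334) = 0.674 J.

0.674 J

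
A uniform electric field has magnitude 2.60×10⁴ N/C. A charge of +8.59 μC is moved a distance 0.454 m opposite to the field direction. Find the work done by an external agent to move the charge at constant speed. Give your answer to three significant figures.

The potential change for a displacement 0.454 m opposite to the field direction is ΔV = +Ed = 1.18×10⁴ V.
W_ext = qΔV = 0.101 J.

0.101 J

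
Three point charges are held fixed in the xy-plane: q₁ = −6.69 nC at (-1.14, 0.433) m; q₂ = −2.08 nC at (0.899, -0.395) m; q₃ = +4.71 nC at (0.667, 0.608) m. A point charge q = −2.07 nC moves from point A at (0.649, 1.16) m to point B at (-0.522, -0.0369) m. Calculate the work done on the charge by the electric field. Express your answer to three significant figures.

-1.92×10⁻⁷ J

The work done by the electric force is W_field = −ΔU = −q(V_B − V_A) = q(V_A − V_B).
At A: distances to the source charges are 1.93 m, 1.57 m, 0.552 m; V_A = Σ kqᵢ/rᵢ = 33.6 V.
At B: distances to the source charges are 0.776 m, 1.47 m, 1.35 m; V_B = Σ kqᵢ/rᵢ = -58.9 V.
ΔV = V_B − V_A = -92.6 V.
W_field = −qΔV = −(-2.07×10⁻⁹ C)(-92.6 V) = -1.92×10⁻⁷ J.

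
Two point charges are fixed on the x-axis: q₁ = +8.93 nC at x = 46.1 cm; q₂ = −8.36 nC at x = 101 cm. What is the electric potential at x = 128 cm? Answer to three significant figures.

The total potential is the scalar sum of each charge's contribution, V = Σ kqᵢ/rᵢ.
Distances from the field point to each charge: r₁ = 0.819 m, r₂ = 0.270 m.
V = k[(8.93×10⁻⁹)/(0.819) + (-8.36×10⁻⁹)/(0.270)] = -180 V.

-180 V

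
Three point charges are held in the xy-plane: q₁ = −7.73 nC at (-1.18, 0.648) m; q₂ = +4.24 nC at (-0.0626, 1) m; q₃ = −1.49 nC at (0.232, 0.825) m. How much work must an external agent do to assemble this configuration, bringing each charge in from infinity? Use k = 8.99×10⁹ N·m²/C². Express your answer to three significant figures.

The assembly work is the sum of pairwise potential energies, U = Σ_{i<j} kqᵢqⱼ/rᵢⱼ.
Pair separations: r₁₂ = 1.17 m, r₁₃ = 1.42 m, r₂₃ = 0.343 m.
U = (-2.52×10⁻⁷) + (7.28×10⁻⁸) + (-1.66×10⁻⁷) = -3.44×10⁻⁷ J.

-3.44×10⁻⁷ J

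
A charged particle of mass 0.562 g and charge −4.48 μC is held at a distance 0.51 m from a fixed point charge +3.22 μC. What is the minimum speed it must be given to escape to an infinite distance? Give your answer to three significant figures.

To just escape, total mechanical energy must reach zero at infinity: ½mv²_min + U = 0, so ½mv²_min = −U = |kQq|/r.
|U| = |kQq|/r = (8.99×10⁹ N·m²/C²)(3.22×10⁻⁶)(4.48×10⁻⁶)/(0.510) = 0.254 J.
v_min = √(2|U|/m) = √(2·0.254/5.62×10⁻⁴) = 30.1 m/s.

30.1 m/s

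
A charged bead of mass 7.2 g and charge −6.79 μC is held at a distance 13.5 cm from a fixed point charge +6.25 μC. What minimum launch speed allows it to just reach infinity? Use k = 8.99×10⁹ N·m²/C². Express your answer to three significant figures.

To just escape, total mechanical energy must reach zero at infinity: ½mv²_min + U = 0, so ½mv²_min = −U = |kQq|/r.
|U| = |kQq|/r = (8.99×10⁹ N·m²/C²)(6.25×10⁻⁶)(6.79×10⁻⁶)/(0.135) = 2.83 J.
v_min = √(2|U|/m) = √(2·2.83/7.20×10⁻³) = 28.0 m/s.

28.0 m/s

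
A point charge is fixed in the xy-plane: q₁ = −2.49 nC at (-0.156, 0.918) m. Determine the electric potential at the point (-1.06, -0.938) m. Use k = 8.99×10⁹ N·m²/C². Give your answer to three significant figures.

Electric potential is a scalar, so the contributions from each charge add algebraically: V = Σ kqᵢ/rᵢ.
Distances from the field point to each charge: r₁ = 2.06 m.
V = k[(-2.49×10⁻⁹)/(2.06)] = -10.8 V.

-10.8 V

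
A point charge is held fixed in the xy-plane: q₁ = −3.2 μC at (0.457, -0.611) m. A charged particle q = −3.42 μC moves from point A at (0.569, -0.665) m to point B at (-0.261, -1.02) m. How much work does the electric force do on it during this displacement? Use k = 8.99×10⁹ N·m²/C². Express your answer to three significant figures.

The work done by the electric force is W_field = −ΔU = −q(V_B − V_A) = q(V_A − V_B).
At A: distance to the source charge is 0.124 m; V_A = kq₁/r = -2.31×10⁵ V.
At B: distance to the source charge is 0.826 m; V_B = kq₁/r = -3.48×10⁴ V.
ΔV = V_B − V_A = 1.97×10⁵ V.
W_field = −qΔV = −(-3.42×10⁻⁶ C)(1.97×10⁵ V) = 0.672 J.

0.672 J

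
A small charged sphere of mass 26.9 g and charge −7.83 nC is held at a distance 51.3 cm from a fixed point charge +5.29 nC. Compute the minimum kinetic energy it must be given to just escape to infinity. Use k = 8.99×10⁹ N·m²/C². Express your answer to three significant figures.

7.26×10⁻⁷ J

To just escape, total mechanical energy must reach zero at infinity: ½mv²_min + U = 0, so ½mv²_min = −U = |kQq|/r.
|U| = |kQq|/r = (8.99×10⁹ N·m²/C²)(5.29×10⁻⁹)(7.83×10⁻⁹)/(0.513) = 7.26×10⁻⁷ J.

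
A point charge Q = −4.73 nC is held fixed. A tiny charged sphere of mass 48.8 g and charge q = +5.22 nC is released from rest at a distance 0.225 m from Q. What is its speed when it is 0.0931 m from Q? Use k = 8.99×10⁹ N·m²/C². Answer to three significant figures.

Only the electrostatic force acts, so mechanical energy is conserved: ½mv² = U₁ − U₂ = kQq(1/r₁ − 1/r₂).
U₁ − U₂ = (8.99×10⁹ N·m²/C²)(-4.73×10⁻⁹ C)(5.22×10⁻⁹ C)(1/0.225 − 1/0.0931) = 1.40×10⁻⁶ J.
v = √(2·1.40×10⁻⁶/0.0488) = 7.57×10⁻³ m/s.

7.57×10⁻³ m/s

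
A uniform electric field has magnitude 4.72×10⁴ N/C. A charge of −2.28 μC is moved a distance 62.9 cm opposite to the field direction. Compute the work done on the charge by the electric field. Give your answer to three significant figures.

0.0677 J

The potential change for a displacement 62.9 cm opposite to the field direction is ΔV = +Ed = 2.97×10⁴ V.
W_field = −qΔV = 0.0677 J.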